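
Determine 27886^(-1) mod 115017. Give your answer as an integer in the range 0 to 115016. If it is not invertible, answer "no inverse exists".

Apply the Euclidean algorithm to 115017 and 27886:
115017 = 4·27886 + 3473
27886 = 8·3473 + 102
3473 = 34·102 + 5
102 = 20·5 + 2
5 = 2·2 + 1
2 = 2·1 + 0
The gcd is 1. Working backward:
1 = 5 − 2·2
1 = −2·102 + 41·5
1 = 41·3473 − 1396·102
1 = −1396·27886 + 11209·3473
1 = 11209·115017 − 46232·27886
So 27886·(-46232) ≡ 1 (mod 115017), and -46232 ≡ 68785 (mod 115017).

68785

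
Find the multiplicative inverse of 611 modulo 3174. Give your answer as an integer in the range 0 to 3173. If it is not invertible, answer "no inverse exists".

Apply the Euclidean algorithm to 3174 and 611:
3174 = 5·611 + 119
611 = 5·119 + 16
119 = 7·16 + 7
16 = 2·7 + 2
7 = 3·2 + 1
2 = 2·1 + 0
gcd = 1, so the inverse exists. Back-substitute:
1 = 7 − 3·2
1 = −3·16 + 7·7
1 = 7·119 − 52·16
1 = −52·611 + 267·119
1 = 267·3174 − 1387·611
So 611·(-1387) ≡ 1 (mod 3174), and -1387 ≡ 1787 (mod 3174).

1787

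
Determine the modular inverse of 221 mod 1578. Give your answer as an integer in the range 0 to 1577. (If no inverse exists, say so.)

407

Run Euclid on (1578, 221):
1578 = 7×221 + 31
221 = 7×31 + 4
31 = 7×4 + 3
4 = 1×3 + 1
3 = 3×1 + 0
The gcd is 1. Working backward:
1 = 4 − 3
1 = −31 + 8·4
1 = 8·221 − 57·31
1 = −57·1578 + 407·221
So 221·407 ≡ 1 (mod 1578).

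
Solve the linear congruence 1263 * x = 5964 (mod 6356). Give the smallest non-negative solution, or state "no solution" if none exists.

1288

First find gcd(1263, 6356):
6356 = 5·1263 + 41
1263 = 30·41 + 33
41 = 1·33 + 8
33 = 4·8 + 1
8 = 8·1 + 0
gcd = 1, so a unique solution mod 6356 exists.
Back-substitute for the Bézout coefficients:
1 = 33 − 4·8
1 = −4·41 + 5·33
1 = 5·1263 − 154·41
1 = −154·6356 + 775·1263
So 1263·(775) ≡ 1 (mod 6356), giving 1263⁻¹ ≡ 775.
x ≡ 1263⁻¹·5964 ≡ 775·5964 ≡ 1288 (mod 6356).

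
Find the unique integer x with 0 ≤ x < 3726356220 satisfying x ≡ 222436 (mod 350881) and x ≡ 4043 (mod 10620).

Write x = 222436 + 350881·k. Then 350881·k ≡ 4043 − 222436 ≡ 4627 (mod 10620).
Need 350881⁻¹ mod 10620. Extended Euclid on (10620, 421):
10620 = 25×421 + 95
421 = 4×95 + 41
95 = 2×41 + 13
41 = 3×13 + 2
13 = 6×2 + 1
2 = 2×1 + 0
Back-substitute:
1 = 13 − 6·2
1 = −6·41 + 19·13
1 = 19·95 − 44·41
1 = −44·421 + 195·95
1 = 195·10620 − 4919·421
350881⁻¹ ≡ 5701 (mod 10620), so k ≡ 5701·4627 ≡ 9067 (mod 10620).
x = 222436 + 350881·9067 = 3181660463.

3181660463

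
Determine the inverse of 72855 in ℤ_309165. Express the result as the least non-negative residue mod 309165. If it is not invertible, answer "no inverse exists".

no inverse exists

Compute gcd(72855, 309165):
309165 = 4*72855 + 17745
72855 = 4*17745 + 1875
17745 = 9*1875 + 870
1875 = 2*870 + 135
870 = 6*135 + 60
135 = 2*60 + 15
60 = 4*15 + 0
gcd(72855, 309165) = 15 ≠ 1, so 72855 has no multiplicative inverse modulo 309165.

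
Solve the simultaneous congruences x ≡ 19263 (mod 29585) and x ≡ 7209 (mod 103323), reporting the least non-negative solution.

Write x = 19263 + 29585·k. Then 29585·k ≡ 7209 − 19263 ≡ 91269 (mod 103323).
Need 29585⁻¹ mod 103323. Extended Euclid on (103323, 29585):
103323 = 3*29585 + 14568
29585 = 2*14568 + 449
14568 = 32*449 + 200
449 = 2*200 + 49
200 = 4*49 + 4
49 = 12*4 + 1
4 = 4*1 + 0
Back-substitute:
1 = 49 − 12·4
1 = −12·200 + 49·49
1 = 49·449 − 110·200
1 = −110·14568 + 3569·449
1 = 3569·29585 − 7248·14568
1 = −7248·103323 + 25313·29585
29585⁻¹ ≡ 25313 (mod 103323), so k ≡ 25313·91269 ≡ 93240 (mod 103323).
x = 19263 + 29585·93240 = 2758524663.

2758524663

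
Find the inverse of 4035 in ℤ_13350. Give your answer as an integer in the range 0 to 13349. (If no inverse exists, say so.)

no inverse exists

Compute gcd(4035, 13350):
13350 = 3*4035 + 1245
4035 = 3*1245 + 300
1245 = 4*300 + 45
300 = 6*45 + 30
45 = 1*30 + 15
30 = 2*15 + 0
The gcd is 15, not 1, hence no inverse exists.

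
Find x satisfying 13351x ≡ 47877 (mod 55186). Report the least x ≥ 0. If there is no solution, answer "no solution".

22097

First find gcd(13351, 55186):
55186 = 4*13351 + 1782
13351 = 7*1782 + 877
1782 = 2*877 + 28
877 = 31*28 + 9
28 = 3*9 + 1
9 = 9*1 + 0
gcd = 1, so a unique solution mod 55186 exists.
Back-substitute for the Bézout coefficients:
1 = 28 − 3·9
1 = −3·877 + 94·28
1 = 94·1782 − 191·877
1 = −191·13351 + 1431·1782
1 = 1431·55186 − 5915·13351
So 13351·(-5915) ≡ 1 (mod 55186), giving 13351⁻¹ ≡ 49271.
x ≡ 13351⁻¹·47877 ≡ 49271·47877 ≡ 22097 (mod 55186).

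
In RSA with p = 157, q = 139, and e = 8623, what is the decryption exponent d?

φ(n) = (p−1)(q−1) = 156·138 = 21528.
Need d with 8623·d ≡ 1 (mod 21528). Apply the extended Euclidean algorithm:
21528 = 2·8623 + 4282
8623 = 2·4282 + 59
4282 = 72·59 + 34
59 = 1·34 + 25
34 = 1·25 + 9
25 = 2·9 + 7
9 = 1·7 + 2
7 = 3·2 + 1
2 = 2·1 + 0
Back-substitute:
1 = 7 − 3·2
1 = −3·9 + 4·7
1 = 4·25 − 11·9
1 = −11·34 + 15·25
1 = 15·59 − 26·34
1 = −26·4282 + 1887·59
1 = 1887·8623 − 3800·4282
1 = −3800·21528 + 9487·8623
So 8623·9487 ≡ 1 (mod 21528), hence d = 9487.

9487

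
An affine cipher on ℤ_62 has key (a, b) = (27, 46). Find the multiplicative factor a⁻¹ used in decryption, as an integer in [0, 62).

Extended Euclidean algorithm:
62 = 2*27 + 8
27 = 3*8 + 3
8 = 2*3 + 2
3 = 1*2 + 1
2 = 2*1 + 0
gcd = 1, so the inverse exists. Back-substitute:
1 = 3 − 2
1 = −8 + 3·3
1 = 3·27 − 10·8
1 = −10·62 + 23·27
So 27·23 ≡ 1 (mod 62).

23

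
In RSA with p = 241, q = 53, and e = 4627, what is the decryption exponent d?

φ(n) = (p−1)(q−1) = 240·52 = 12480.
Need d with 4627·d ≡ 1 (mod 12480). Apply the extended Euclidean algorithm:
12480 = 2×4627 + 3226
4627 = 1×3226 + 1401
3226 = 2×1401 + 424
1401 = 3×424 + 129
424 = 3×129 + 37
129 = 3×37 + 18
37 = 2×18 + 1
18 = 18×1 + 0
Back-substitute:
1 = 37 − 2·18
1 = −2·129 + 7·37
1 = 7·424 − 23·129
1 = −23·1401 + 76·424
1 = 76·3226 − 175·1401
1 = −175·4627 + 251·3226
1 = 251·12480 − 677·4627
So 4627·(-677) ≡ 1 (mod 12480), hence d ≡ -677 ≡ 11803 (mod 12480).

11803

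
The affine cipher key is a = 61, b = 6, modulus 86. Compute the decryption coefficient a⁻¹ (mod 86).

55

Run Euclid on (86, 61):
86 = 1*61 + 25
61 = 2*25 + 11
25 = 2*11 + 3
11 = 3*3 + 2
3 = 1*2 + 1
2 = 2*1 + 0
The gcd is 1. Working backward:
1 = 3 − 2
1 = −11 + 4·3
1 = 4·25 − 9·11
1 = −9·61 + 22·25
1 = 22·86 − 31·61
Hence 61⁻¹ ≡ -31 ≡ 55 (mod 86).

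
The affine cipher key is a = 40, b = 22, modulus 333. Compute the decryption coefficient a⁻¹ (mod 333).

25

Extended Euclidean algorithm:
333 = 8×40 + 13
40 = 3×13 + 1
13 = 13×1 + 0
gcd = 1, so the inverse exists. Back-substitute:
1 = 40 − 3·13
1 = −3·333 + 25·40
So 40·25 ≡ 1 (mod 333).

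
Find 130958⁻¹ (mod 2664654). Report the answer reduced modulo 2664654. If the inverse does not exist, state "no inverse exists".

no inverse exists

Compute gcd(130958, 2664654):
2664654 = 20·130958 + 45494
130958 = 2·45494 + 39970
45494 = 1·39970 + 5524
39970 = 7·5524 + 1302
5524 = 4·1302 + 316
1302 = 4·316 + 38
316 = 8·38 + 12
38 = 3·12 + 2
12 = 6·2 + 0
gcd(130958, 2664654) = 2 ≠ 1, so 130958 has no multiplicative inverse modulo 2664654.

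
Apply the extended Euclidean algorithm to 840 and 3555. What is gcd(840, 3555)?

15

Repeated division:
3555 = 4×840 + 195
840 = 4×195 + 60
195 = 3×60 + 15
60 = 4×15 + 0
gcd(840, 3555) = 15.
Express as a combination:
15 = 195 − 3·60
15 = −3·840 + 13·195
15 = 13·3555 − 55·840
So 15 = (13)·3555 + (-55)·840.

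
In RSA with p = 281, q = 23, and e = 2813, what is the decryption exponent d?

φ(n) = (p−1)(q−1) = 280·22 = 6160.
Need d with 2813·d ≡ 1 (mod 6160). Apply the extended Euclidean algorithm:
6160 = 2·2813 + 534
2813 = 5·534 + 143
534 = 3·143 + 105
143 = 1·105 + 38
105 = 2·38 + 29
38 = 1·29 + 9
29 = 3·9 + 2
9 = 4·2 + 1
2 = 2·1 + 0
Back-substitute:
1 = 9 − 4·2
1 = −4·29 + 13·9
1 = 13·38 − 17·29
1 = −17·105 + 47·38
1 = 47·143 − 64·105
1 = −64·534 + 239·143
1 = 239·2813 − 1259·534
1 = −1259·6160 + 2757·2813
So 2813·2757 ≡ 1 (mod 6160), hence d = 2757.

2757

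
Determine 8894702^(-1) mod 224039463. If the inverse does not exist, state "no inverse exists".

174149228

Run Euclid on (224039463, 8894702):
224039463 = 25*8894702 + 1671913
8894702 = 5*1671913 + 535137
1671913 = 3*535137 + 66502
535137 = 8*66502 + 3121
66502 = 21*3121 + 961
3121 = 3*961 + 238
961 = 4*238 + 9
238 = 26*9 + 4
9 = 2*4 + 1
4 = 4*1 + 0
gcd = 1, so the inverse exists. Back-substitute:
1 = 9 − 2·4
1 = −2·238 + 53·9
1 = 53·961 − 214·238
1 = −214·3121 + 695·961
1 = 695·66502 − 14809·3121
1 = −14809·535137 + 119167·66502
1 = 119167·1671913 − 372310·535137
1 = −372310·8894702 + 1980717·1671913
1 = 1980717·224039463 − 49890235·8894702
So 8894702·(-49890235) ≡ 1 (mod 224039463), and -49890235 ≡ 174149228 (mod 224039463).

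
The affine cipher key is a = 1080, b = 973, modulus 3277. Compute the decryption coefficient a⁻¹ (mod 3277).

1417

Run Euclid on (3277, 1080):
3277 = 3×1080 + 37
1080 = 29×37 + 7
37 = 5×7 + 2
7 = 3×2 + 1
2 = 2×1 + 0
gcd = 1, so the inverse exists. Back-substitute:
1 = 7 − 3·2
1 = −3·37 + 16·7
1 = 16·1080 − 467·37
1 = −467·3277 + 1417·1080
So 1080·1417 ≡ 1 (mod 3277).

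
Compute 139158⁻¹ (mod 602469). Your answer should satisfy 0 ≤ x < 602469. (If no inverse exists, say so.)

no inverse exists

Euclidean algorithm on 602469, 139158:
602469 = 4*139158 + 45837
139158 = 3*45837 + 1647
45837 = 27*1647 + 1368
1647 = 1*1368 + 279
1368 = 4*279 + 252
279 = 1*252 + 27
252 = 9*27 + 9
27 = 3*9 + 0
The gcd is 9, not 1, hence no inverse exists.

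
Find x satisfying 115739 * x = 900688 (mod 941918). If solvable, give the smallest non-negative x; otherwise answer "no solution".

668414

First find gcd(115739, 941918):
941918 = 8·115739 + 16006
115739 = 7·16006 + 3697
16006 = 4·3697 + 1218
3697 = 3·1218 + 43
1218 = 28·43 + 14
43 = 3·14 + 1
14 = 14·1 + 0
gcd = 1, so a unique solution mod 941918 exists.
Back-substitute for the Bézout coefficients:
1 = 43 − 3·14
1 = −3·1218 + 85·43
1 = 85·3697 − 258·1218
1 = −258·16006 + 1117·3697
1 = 1117·115739 − 8077·16006
1 = −8077·941918 + 65733·115739
So 115739·(65733) ≡ 1 (mod 941918), giving 115739⁻¹ ≡ 65733.
x ≡ 115739⁻¹·900688 ≡ 65733·900688 ≡ 668414 (mod 941918).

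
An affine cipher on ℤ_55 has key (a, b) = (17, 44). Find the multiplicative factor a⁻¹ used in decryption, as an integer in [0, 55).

Run Euclid on (55, 17):
55 = 3×17 + 4
17 = 4×4 + 1
4 = 4×1 + 0
gcd = 1, so the inverse exists. Back-substitute:
1 = 17 − 4·4
1 = −4·55 + 13·17
So 17·13 ≡ 1 (mod 55).

13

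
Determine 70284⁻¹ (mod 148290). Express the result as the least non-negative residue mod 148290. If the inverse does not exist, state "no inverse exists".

no inverse exists

Compute gcd(70284, 148290):
148290 = 2*70284 + 7722
70284 = 9*7722 + 786
7722 = 9*786 + 648
786 = 1*648 + 138
648 = 4*138 + 96
138 = 1*96 + 42
96 = 2*42 + 12
42 = 3*12 + 6
12 = 2*6 + 0
Since gcd = 6 > 1, 70284 is not a unit mod 148290.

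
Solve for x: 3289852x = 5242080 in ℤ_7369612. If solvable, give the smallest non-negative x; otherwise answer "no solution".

1283904

First find gcd(3289852, 7369612):
7369612 = 2×3289852 + 789908
3289852 = 4×789908 + 130220
789908 = 6×130220 + 8588
130220 = 15×8588 + 1400
8588 = 6×1400 + 188
1400 = 7×188 + 84
188 = 2×84 + 20
84 = 4×20 + 4
20 = 5×4 + 0
gcd = 4 and 4 | 5242080, so solutions exist. Divide through by 4: 822463x ≡ 1310520 (mod 1842403).
Now find 822463⁻¹ mod 1842403:
1842403 = 2·822463 + 197477
822463 = 4·197477 + 32555
197477 = 6·32555 + 2147
32555 = 15·2147 + 350
2147 = 6·350 + 47
350 = 7·47 + 21
47 = 2·21 + 5
21 = 4·5 + 1
5 = 5·1 + 0
Back-substitute:
1 = 21 − 4·5
1 = −4·47 + 9·21
1 = 9·350 − 67·47
1 = −67·2147 + 411·350
1 = 411·32555 − 6232·2147
1 = −6232·197477 + 37803·32555
1 = 37803·822463 − 157444·197477
1 = −157444·1842403 + 352691·822463
So 822463⁻¹ ≡ 352691 (mod 1842403).
Then x ≡ 352691·1310520 ≡ 1283904 (mod 1842403); the smallest non-negative solution is x = 1283904.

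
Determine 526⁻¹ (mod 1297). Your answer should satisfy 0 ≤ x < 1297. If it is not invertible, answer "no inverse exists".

Apply the Euclidean algorithm to 1297 and 526:
1297 = 2×526 + 245
526 = 2×245 + 36
245 = 6×36 + 29
36 = 1×29 + 7
29 = 4×7 + 1
7 = 7×1 + 0
gcd = 1, so the inverse exists. Back-substitute:
1 = 29 − 4·7
1 = −4·36 + 5·29
1 = 5·245 − 34·36
1 = −34·526 + 73·245
1 = 73·1297 − 180·526
So 526·(-180) ≡ 1 (mod 1297), and -180 ≡ 1117 (mod 1297).

1117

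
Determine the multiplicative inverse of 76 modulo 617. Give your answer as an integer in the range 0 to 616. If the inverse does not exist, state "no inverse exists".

Run Euclid on (617, 76):
617 = 8×76 + 9
76 = 8×9 + 4
9 = 2×4 + 1
4 = 4×1 + 0
The gcd is 1. Working backward:
1 = 9 − 2·4
1 = −2·76 + 17·9
1 = 17·617 − 138·76
Hence 76⁻¹ ≡ -138 ≡ 479 (mod 617).

479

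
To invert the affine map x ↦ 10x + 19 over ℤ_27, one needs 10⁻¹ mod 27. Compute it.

Extended Euclidean algorithm:
27 = 2*10 + 7
10 = 1*7 + 3
7 = 2*3 + 1
3 = 3*1 + 0
Since gcd(10, 27) = 1, back-substitute to write 1 as a combination:
1 = 7 − 2·3
1 = −2·10 + 3·7
1 = 3·27 − 8·10
Thus 10·(-8) ≡ 1 (mod 27); reducing, -8 mod 27 = 19.

19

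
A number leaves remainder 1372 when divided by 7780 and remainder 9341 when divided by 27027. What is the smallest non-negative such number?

54414692

Write x = 1372 + 7780·k. Then 7780·k ≡ 9341 − 1372 ≡ 7969 (mod 27027).
Need 7780⁻¹ mod 27027. Extended Euclid on (27027, 7780):
27027 = 3*7780 + 3687
7780 = 2*3687 + 406
3687 = 9*406 + 33
406 = 12*33 + 10
33 = 3*10 + 3
10 = 3*3 + 1
3 = 3*1 + 0
Back-substitute:
1 = 10 − 3·3
1 = −3·33 + 10·10
1 = 10·406 − 123·33
1 = −123·3687 + 1117·406
1 = 1117·7780 − 2357·3687
1 = −2357·27027 + 8188·7780
7780⁻¹ ≡ 8188 (mod 27027), so k ≡ 8188·7969 ≡ 6994 (mod 27027).
x = 1372 + 7780·6994 = 54414692.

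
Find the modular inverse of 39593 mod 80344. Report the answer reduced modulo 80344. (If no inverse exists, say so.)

gcd(80344, 39593) by repeated division:
80344 = 2*39593 + 1158
39593 = 34*1158 + 221
1158 = 5*221 + 53
221 = 4*53 + 9
53 = 5*9 + 8
9 = 1*8 + 1
8 = 8*1 + 0
The gcd is 1. Working backward:
1 = 9 − 8
1 = −53 + 6·9
1 = 6·221 − 25·53
1 = −25·1158 + 131·221
1 = 131·39593 − 4479·1158
1 = −4479·80344 + 9089·39593
So 39593·9089 ≡ 1 (mod 80344).

9089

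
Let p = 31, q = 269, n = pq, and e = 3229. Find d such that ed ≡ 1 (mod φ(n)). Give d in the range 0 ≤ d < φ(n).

7669

φ(n) = (p−1)(q−1) = 30·268 = 8040.
Need d with 3229·d ≡ 1 (mod 8040). Apply the extended Euclidean algorithm:
8040 = 2*3229 + 1582
3229 = 2*1582 + 65
1582 = 24*65 + 22
65 = 2*22 + 21
22 = 1*21 + 1
21 = 21*1 + 0
Back-substitute:
1 = 22 − 21
1 = −65 + 3·22
1 = 3·1582 − 73·65
1 = −73·3229 + 149·1582
1 = 149·8040 − 371·3229
So 3229·(-371) ≡ 1 (mod 8040), hence d ≡ -371 ≡ 7669 (mod 8040).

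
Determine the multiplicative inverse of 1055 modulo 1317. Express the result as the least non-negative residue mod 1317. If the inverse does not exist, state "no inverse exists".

Run Euclid on (1317, 1055):
1317 = 1×1055 + 262
1055 = 4×262 + 7
262 = 37×7 + 3
7 = 2×3 + 1
3 = 3×1 + 0
Since gcd(1055, 1317) = 1, back-substitute to write 1 as a combination:
1 = 7 − 2·3
1 = −2·262 + 75·7
1 = 75·1055 − 302·262
1 = −302·1317 + 377·1055
So 1055·377 ≡ 1 (mod 1317).

377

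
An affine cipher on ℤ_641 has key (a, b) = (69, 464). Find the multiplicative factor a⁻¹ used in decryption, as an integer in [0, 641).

Run Euclid on (641, 69):
641 = 9×69 + 20
69 = 3×20 + 9
20 = 2×9 + 2
9 = 4×2 + 1
2 = 2×1 + 0
Since gcd(69, 641) = 1, back-substitute to write 1 as a combination:
1 = 9 − 4·2
1 = −4·20 + 9·9
1 = 9·69 − 31·20
1 = −31·641 + 288·69
So 69·288 ≡ 1 (mod 641).

288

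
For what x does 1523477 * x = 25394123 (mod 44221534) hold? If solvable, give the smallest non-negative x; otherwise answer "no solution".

First find gcd(1523477, 44221534):
44221534 = 29·1523477 + 40701
1523477 = 37·40701 + 17540
40701 = 2·17540 + 5621
17540 = 3·5621 + 677
5621 = 8·677 + 205
677 = 3·205 + 62
205 = 3·62 + 19
62 = 3·19 + 5
19 = 3·5 + 4
5 = 1·4 + 1
4 = 4·1 + 0
gcd = 1, so a unique solution mod 44221534 exists.
Back-substitute for the Bézout coefficients:
1 = 5 − 4
1 = −19 + 4·5
1 = 4·62 − 13·19
1 = −13·205 + 43·62
1 = 43·677 − 142·205
1 = −142·5621 + 1179·677
1 = 1179·17540 − 3679·5621
1 = −3679·40701 + 8537·17540
1 = 8537·1523477 − 319548·40701
1 = −319548·44221534 + 9275429·1523477
So 1523477·(9275429) ≡ 1 (mod 44221534), giving 1523477⁻¹ ≡ 9275429.
x ≡ 1523477⁻¹·25394123 ≡ 9275429·25394123 ≡ 27313837 (mod 44221534).

27313837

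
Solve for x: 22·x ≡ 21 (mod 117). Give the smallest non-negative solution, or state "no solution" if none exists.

102

First find gcd(22, 117):
117 = 5·22 + 7
22 = 3·7 + 1
7 = 7·1 + 0
gcd = 1, so a unique solution mod 117 exists.
Back-substitute for the Bézout coefficients:
1 = 22 − 3·7
1 = −3·117 + 16·22
So 22·(16) ≡ 1 (mod 117), giving 22⁻¹ ≡ 16.
x ≡ 22⁻¹·21 ≡ 16·21 ≡ 102 (mod 117).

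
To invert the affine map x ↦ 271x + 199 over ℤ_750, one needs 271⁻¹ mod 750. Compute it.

Apply the Euclidean algorithm to 750 and 271:
750 = 2·271 + 208
271 = 1·208 + 63
208 = 3·63 + 19
63 = 3·19 + 6
19 = 3·6 + 1
6 = 6·1 + 0
Since gcd(271, 750) = 1, back-substitute to write 1 as a combination:
1 = 19 − 3·6
1 = −3·63 + 10·19
1 = 10·208 − 33·63
1 = −33·271 + 43·208
1 = 43·750 − 119·271
So 271·(-119) ≡ 1 (mod 750), and -119 ≡ 631 (mod 750).

631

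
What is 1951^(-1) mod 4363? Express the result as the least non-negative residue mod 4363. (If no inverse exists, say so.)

3833

Run Euclid on (4363, 1951):
4363 = 2×1951 + 461
1951 = 4×461 + 107
461 = 4×107 + 33
107 = 3×33 + 8
33 = 4×8 + 1
8 = 8×1 + 0
Since gcd(1951, 4363) = 1, back-substitute to write 1 as a combination:
1 = 33 − 4·8
1 = −4·107 + 13·33
1 = 13·461 − 56·107
1 = −56·1951 + 237·461
1 = 237·4363 − 530·1951
Hence 1951⁻¹ ≡ -530 ≡ 3833 (mod 4363).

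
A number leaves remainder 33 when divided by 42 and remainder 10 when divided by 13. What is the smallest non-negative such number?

75

Write x = 33 + 42·k. Then 42·k ≡ 10 − 33 ≡ 3 (mod 13).
Need 42⁻¹ mod 13. Extended Euclid on (13, 3):
13 = 4·3 + 1
3 = 3·1 + 0
Back-substitute:
1 = 13 − 4·3
42⁻¹ ≡ 9 (mod 13), so k ≡ 9·3 ≡ 1 (mod 13).
x = 33 + 42·1 = 75.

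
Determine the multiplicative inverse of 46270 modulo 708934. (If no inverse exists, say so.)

Compute gcd(46270, 708934):
708934 = 15*46270 + 14884
46270 = 3*14884 + 1618
14884 = 9*1618 + 322
1618 = 5*322 + 8
322 = 40*8 + 2
8 = 4*2 + 0
The gcd is 2, not 1, hence no inverse exists.

no inverse exists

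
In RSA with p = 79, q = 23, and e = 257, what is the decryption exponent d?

641

φ(n) = (p−1)(q−1) = 78·22 = 1716.
Need d with 257·d ≡ 1 (mod 1716). Apply the extended Euclidean algorithm:
1716 = 6*257 + 174
257 = 1*174 + 83
174 = 2*83 + 8
83 = 10*8 + 3
8 = 2*3 + 2
3 = 1*2 + 1
2 = 2*1 + 0
Back-substitute:
1 = 3 − 2
1 = −8 + 3·3
1 = 3·83 − 31·8
1 = −31·174 + 65·83
1 = 65·257 − 96·174
1 = −96·1716 + 641·257
So 257·641 ≡ 1 (mod 1716), hence d = 641.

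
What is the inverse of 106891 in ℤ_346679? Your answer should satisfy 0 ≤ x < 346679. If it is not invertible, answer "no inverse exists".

111005

Extended Euclidean algorithm:
346679 = 3*106891 + 26006
106891 = 4*26006 + 2867
26006 = 9*2867 + 203
2867 = 14*203 + 25
203 = 8*25 + 3
25 = 8*3 + 1
3 = 3*1 + 0
Since gcd(106891, 346679) = 1, back-substitute to write 1 as a combination:
1 = 25 − 8·3
1 = −8·203 + 65·25
1 = 65·2867 − 918·203
1 = −918·26006 + 8327·2867
1 = 8327·106891 − 34226·26006
1 = −34226·346679 + 111005·106891
So 106891·111005 ≡ 1 (mod 346679).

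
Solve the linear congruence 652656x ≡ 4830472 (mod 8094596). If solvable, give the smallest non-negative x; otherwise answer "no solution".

First find gcd(652656, 8094596):
8094596 = 12×652656 + 262724
652656 = 2×262724 + 127208
262724 = 2×127208 + 8308
127208 = 15×8308 + 2588
8308 = 3×2588 + 544
2588 = 4×544 + 412
544 = 1×412 + 132
412 = 3×132 + 16
132 = 8×16 + 4
16 = 4×4 + 0
gcd = 4 and 4 | 4830472, so solutions exist. Divide through by 4: 163164x ≡ 1207618 (mod 2023649).
Now find 163164⁻¹ mod 2023649:
2023649 = 12*163164 + 65681
163164 = 2*65681 + 31802
65681 = 2*31802 + 2077
31802 = 15*2077 + 647
2077 = 3*647 + 136
647 = 4*136 + 103
136 = 1*103 + 33
103 = 3*33 + 4
33 = 8*4 + 1
4 = 4*1 + 0
Back-substitute:
1 = 33 − 8·4
1 = −8·103 + 25·33
1 = 25·136 − 33·103
1 = −33·647 + 157·136
1 = 157·2077 − 504·647
1 = −504·31802 + 7717·2077
1 = 7717·65681 − 15938·31802
1 = −15938·163164 + 39593·65681
1 = 39593·2023649 − 491054·163164
So 163164·(-491054) ≡ 1 (mod 2023649), i.e. 163164⁻¹ ≡ 1532595.
Then x ≡ 1532595·1207618 ≡ 406290 (mod 2023649); the smallest non-negative solution is x = 406290.

406290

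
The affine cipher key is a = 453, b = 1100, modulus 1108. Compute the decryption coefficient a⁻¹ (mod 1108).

Extended Euclidean algorithm:
1108 = 2×453 + 202
453 = 2×202 + 49
202 = 4×49 + 6
49 = 8×6 + 1
6 = 6×1 + 0
gcd = 1, so the inverse exists. Back-substitute:
1 = 49 − 8·6
1 = −8·202 + 33·49
1 = 33·453 − 74·202
1 = −74·1108 + 181·453
So 453·181 ≡ 1 (mod 1108).

181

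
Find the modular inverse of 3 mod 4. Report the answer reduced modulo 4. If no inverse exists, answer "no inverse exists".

gcd(4, 3) by repeated division:
4 = 1×3 + 1
3 = 3×1 + 0
The gcd is 1. Working backward:
1 = 4 − 3
Hence 3⁻¹ ≡ -1 ≡ 3 (mod 4).

3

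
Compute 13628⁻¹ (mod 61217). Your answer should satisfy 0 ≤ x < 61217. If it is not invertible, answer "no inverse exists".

50827

Apply the Euclidean algorithm to 61217 and 13628:
61217 = 4·13628 + 6705
13628 = 2·6705 + 218
6705 = 30·218 + 165
218 = 1·165 + 53
165 = 3·53 + 6
53 = 8·6 + 5
6 = 1·5 + 1
5 = 5·1 + 0
The gcd is 1. Working backward:
1 = 6 − 5
1 = −53 + 9·6
1 = 9·165 − 28·53
1 = −28·218 + 37·165
1 = 37·6705 − 1138·218
1 = −1138·13628 + 2313·6705
1 = 2313·61217 − 10390·13628
So 13628·(-10390) ≡ 1 (mod 61217), and -10390 ≡ 50827 (mod 61217).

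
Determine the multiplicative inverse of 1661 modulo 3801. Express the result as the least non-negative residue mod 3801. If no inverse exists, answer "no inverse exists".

Run Euclid on (3801, 1661):
3801 = 2×1661 + 479
1661 = 3×479 + 224
479 = 2×224 + 31
224 = 7×31 + 7
31 = 4×7 + 3
7 = 2×3 + 1
3 = 3×1 + 0
Since gcd(1661, 3801) = 1, back-substitute to write 1 as a combination:
1 = 7 − 2·3
1 = −2·31 + 9·7
1 = 9·224 − 65·31
1 = −65·479 + 139·224
1 = 139·1661 − 482·479
1 = −482·3801 + 1103·1661
So 1661·1103 ≡ 1 (mod 3801).

1103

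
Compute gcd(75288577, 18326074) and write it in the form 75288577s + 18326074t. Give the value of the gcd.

13

Repeated division:
75288577 = 4*18326074 + 1984281
18326074 = 9*1984281 + 467545
1984281 = 4*467545 + 114101
467545 = 4*114101 + 11141
114101 = 10*11141 + 2691
11141 = 4*2691 + 377
2691 = 7*377 + 52
377 = 7*52 + 13
52 = 4*13 + 0
gcd(75288577, 18326074) = 13.
Working backward:
13 = 377 − 7·52
13 = −7·2691 + 50·377
13 = 50·11141 − 207·2691
13 = −207·114101 + 2120·11141
13 = 2120·467545 − 8687·114101
13 = −8687·1984281 + 36868·467545
13 = 36868·18326074 − 340499·1984281
13 = −340499·75288577 + 1398864·18326074
So 13 = (-340499)·75288577 + (1398864)·18326074.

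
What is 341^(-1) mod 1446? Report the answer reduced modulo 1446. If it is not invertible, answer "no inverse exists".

Run Euclid on (1446, 341):
1446 = 4*341 + 82
341 = 4*82 + 13
82 = 6*13 + 4
13 = 3*4 + 1
4 = 4*1 + 0
Since gcd(341, 1446) = 1, back-substitute to write 1 as a combination:
1 = 13 − 3·4
1 = −3·82 + 19·13
1 = 19·341 − 79·82
1 = −79·1446 + 335·341
So 341·335 ≡ 1 (mod 1446).

335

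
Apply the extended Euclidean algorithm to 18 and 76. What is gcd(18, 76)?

Euclidean algorithm:
76 = 4*18 + 4
18 = 4*4 + 2
4 = 2*2 + 0
gcd(18, 76) = 2.
Back-substituting:
2 = 18 − 4·4
2 = −4·76 + 17·18
So 2 = (-4)·76 + (17)·18.

2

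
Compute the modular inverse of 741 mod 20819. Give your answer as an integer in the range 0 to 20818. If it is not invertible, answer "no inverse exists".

Run Euclid on (20819, 741):
20819 = 28*741 + 71
741 = 10*71 + 31
71 = 2*31 + 9
31 = 3*9 + 4
9 = 2*4 + 1
4 = 4*1 + 0
gcd = 1, so the inverse exists. Back-substitute:
1 = 9 − 2·4
1 = −2·31 + 7·9
1 = 7·71 − 16·31
1 = −16·741 + 167·71
1 = 167·20819 − 4692·741
So 741·(-4692) ≡ 1 (mod 20819), and -4692 ≡ 16127 (mod 20819).

16127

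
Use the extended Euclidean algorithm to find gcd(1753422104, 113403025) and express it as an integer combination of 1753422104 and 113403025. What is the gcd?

1

Apply Euclid's algorithm to 1753422104 and 113403025:
1753422104 = 15·113403025 + 52376729
113403025 = 2·52376729 + 8649567
52376729 = 6·8649567 + 479327
8649567 = 18·479327 + 21681
479327 = 22·21681 + 2345
21681 = 9·2345 + 576
2345 = 4·576 + 41
576 = 14·41 + 2
41 = 20·2 + 1
2 = 2·1 + 0
gcd(1753422104, 113403025) = 1.
Express as a combination:
1 = 41 − 20·2
1 = −20·576 + 281·41
1 = 281·2345 − 1144·576
1 = −1144·21681 + 10577·2345
1 = 10577·479327 − 233838·21681
1 = −233838·8649567 + 4219661·479327
1 = 4219661·52376729 − 25551804·8649567
1 = −25551804·113403025 + 55323269·52376729
1 = 55323269·1753422104 − 855400839·113403025
So 1 = (55323269)·1753422104 + (-855400839)·113403025.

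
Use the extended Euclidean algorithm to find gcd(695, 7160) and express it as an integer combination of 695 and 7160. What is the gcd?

5

Euclidean algorithm:
7160 = 10·695 + 210
695 = 3·210 + 65
210 = 3·65 + 15
65 = 4·15 + 5
15 = 3·5 + 0
gcd(695, 7160) = 5.
Working backward:
5 = 65 − 4·15
5 = −4·210 + 13·65
5 = 13·695 − 43·210
5 = −43·7160 + 443·695
So 5 = (-43)·7160 + (443)·695.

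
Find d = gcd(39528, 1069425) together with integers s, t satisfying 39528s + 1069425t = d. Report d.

9

Apply Euclid's algorithm to 1069425 and 39528:
1069425 = 27×39528 + 2169
39528 = 18×2169 + 486
2169 = 4×486 + 225
486 = 2×225 + 36
225 = 6×36 + 9
36 = 4×9 + 0
gcd(39528, 1069425) = 9.
Back-substituting:
9 = 225 − 6·36
9 = −6·486 + 13·225
9 = 13·2169 − 58·486
9 = −58·39528 + 1057·2169
9 = 1057·1069425 − 28597·39528
So 9 = (1057)·1069425 + (-28597)·39528.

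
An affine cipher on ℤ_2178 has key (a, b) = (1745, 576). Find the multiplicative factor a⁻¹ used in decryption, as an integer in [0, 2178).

503

Run Euclid on (2178, 1745):
2178 = 1·1745 + 433
1745 = 4·433 + 13
433 = 33·13 + 4
13 = 3·4 + 1
4 = 4·1 + 0
Since gcd(1745, 2178) = 1, back-substitute to write 1 as a combination:
1 = 13 − 3·4
1 = −3·433 + 100·13
1 = 100·1745 − 403·433
1 = −403·2178 + 503·1745
So 1745·503 ≡ 1 (mod 2178).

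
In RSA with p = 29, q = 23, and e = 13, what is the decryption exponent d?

237

φ(n) = (p−1)(q−1) = 28·22 = 616.
Need d with 13·d ≡ 1 (mod 616). Apply the extended Euclidean algorithm:
616 = 47*13 + 5
13 = 2*5 + 3
5 = 1*3 + 2
3 = 1*2 + 1
2 = 2*1 + 0
Back-substitute:
1 = 3 − 2
1 = −5 + 2·3
1 = 2·13 − 5·5
1 = −5·616 + 237·13
So 13·237 ≡ 1 (mod 616), hence d = 237.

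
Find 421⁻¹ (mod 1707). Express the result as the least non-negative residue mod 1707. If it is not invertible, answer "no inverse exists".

Run Euclid on (1707, 421):
1707 = 4·421 + 23
421 = 18·23 + 7
23 = 3·7 + 2
7 = 3·2 + 1
2 = 2·1 + 0
The gcd is 1. Working backward:
1 = 7 − 3·2
1 = −3·23 + 10·7
1 = 10·421 − 183·23
1 = −183·1707 + 742·421
So 421·742 ≡ 1 (mod 1707).

742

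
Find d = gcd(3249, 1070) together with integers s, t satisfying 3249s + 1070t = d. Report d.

1

Apply Euclid's algorithm to 3249 and 1070:
3249 = 3·1070 + 39
1070 = 27·39 + 17
39 = 2·17 + 5
17 = 3·5 + 2
5 = 2·2 + 1
2 = 2·1 + 0
gcd(3249, 1070) = 1.
Back-substituting:
1 = 5 − 2·2
1 = −2·17 + 7·5
1 = 7·39 − 16·17
1 = −16·1070 + 439·39
1 = 439·3249 − 1333·1070
So 1 = (439)·3249 + (-1333)·1070.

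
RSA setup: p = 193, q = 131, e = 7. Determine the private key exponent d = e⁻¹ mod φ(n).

14263

φ(n) = (p−1)(q−1) = 192·130 = 24960.
Need d with 7·d ≡ 1 (mod 24960). Apply the extended Euclidean algorithm:
24960 = 3565×7 + 5
7 = 1×5 + 2
5 = 2×2 + 1
2 = 2×1 + 0
Back-substitute:
1 = 5 − 2·2
1 = −2·7 + 3·5
1 = 3·24960 − 10697·7
So 7·(-10697) ≡ 1 (mod 24960), hence d ≡ -10697 ≡ 14263 (mod 24960).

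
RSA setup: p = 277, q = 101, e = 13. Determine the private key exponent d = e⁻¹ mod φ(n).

φ(n) = (p−1)(q−1) = 276·100 = 27600.
Need d with 13·d ≡ 1 (mod 27600). Apply the extended Euclidean algorithm:
27600 = 2123*13 + 1
13 = 13*1 + 0
Back-substitute:
1 = 27600 − 2123·13
So 13·(-2123) ≡ 1 (mod 27600), hence d ≡ -2123 ≡ 25477 (mod 27600).

25477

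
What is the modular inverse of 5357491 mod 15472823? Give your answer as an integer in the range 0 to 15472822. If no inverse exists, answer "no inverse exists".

4933267

Run Euclid on (15472823, 5357491):
15472823 = 2×5357491 + 4757841
5357491 = 1×4757841 + 599650
4757841 = 7×599650 + 560291
599650 = 1×560291 + 39359
560291 = 14×39359 + 9265
39359 = 4×9265 + 2299
9265 = 4×2299 + 69
2299 = 33×69 + 22
69 = 3×22 + 3
22 = 7×3 + 1
3 = 3×1 + 0
Since gcd(5357491, 15472823) = 1, back-substitute to write 1 as a combination:
1 = 22 − 7·3
1 = −7·69 + 22·22
1 = 22·2299 − 733·69
1 = −733·9265 + 2954·2299
1 = 2954·39359 − 12549·9265
1 = −12549·560291 + 178640·39359
1 = 178640·599650 − 191189·560291
1 = −191189·4757841 + 1516963·599650
1 = 1516963·5357491 − 1708152·4757841
1 = −1708152·15472823 + 4933267·5357491
So 5357491·4933267 ≡ 1 (mod 15472823).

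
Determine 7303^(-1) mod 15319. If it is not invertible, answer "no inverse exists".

Apply the Euclidean algorithm to 15319 and 7303:
15319 = 2×7303 + 713
7303 = 10×713 + 173
713 = 4×173 + 21
173 = 8×21 + 5
21 = 4×5 + 1
5 = 5×1 + 0
gcd = 1, so the inverse exists. Back-substitute:
1 = 21 − 4·5
1 = −4·173 + 33·21
1 = 33·713 − 136·173
1 = −136·7303 + 1393·713
1 = 1393·15319 − 2922·7303
Thus 7303·(-2922) ≡ 1 (mod 15319); reducing, -2922 mod 15319 = 12397.

12397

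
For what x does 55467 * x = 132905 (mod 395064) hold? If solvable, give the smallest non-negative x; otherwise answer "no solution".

gcd(55467, 395064):
395064 = 7×55467 + 6795
55467 = 8×6795 + 1107
6795 = 6×1107 + 153
1107 = 7×153 + 36
153 = 4×36 + 9
36 = 4×9 + 0
gcd = 9, but 9 ∤ 132905, so the congruence has no solution.

no solution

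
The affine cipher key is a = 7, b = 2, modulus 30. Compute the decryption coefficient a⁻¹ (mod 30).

13

gcd(30, 7) by repeated division:
30 = 4*7 + 2
7 = 3*2 + 1
2 = 2*1 + 0
gcd = 1, so the inverse exists. Back-substitute:
1 = 7 − 3·2
1 = −3·30 + 13·7
So 7·13 ≡ 1 (mod 30).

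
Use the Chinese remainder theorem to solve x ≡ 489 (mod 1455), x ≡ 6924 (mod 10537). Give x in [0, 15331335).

3168024

Write x = 489 + 1455·k. Then 1455·k ≡ 6924 − 489 ≡ 6435 (mod 10537).
Need 1455⁻¹ mod 10537. Extended Euclid on (10537, 1455):
10537 = 7*1455 + 352
1455 = 4*352 + 47
352 = 7*47 + 23
47 = 2*23 + 1
23 = 23*1 + 0
Back-substitute:
1 = 47 − 2·23
1 = −2·352 + 15·47
1 = 15·1455 − 62·352
1 = −62·10537 + 449·1455
1455⁻¹ ≡ 449 (mod 10537), so k ≡ 449·6435 ≡ 2177 (mod 10537).
x = 489 + 1455·2177 = 3168024.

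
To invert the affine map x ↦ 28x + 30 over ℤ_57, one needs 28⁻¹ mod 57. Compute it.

Run Euclid on (57, 28):
57 = 2·28 + 1
28 = 28·1 + 0
gcd = 1, so the inverse exists. Back-substitute:
1 = 57 − 2·28
So 28·(-2) ≡ 1 (mod 57), and -2 ≡ 55 (mod 57).

55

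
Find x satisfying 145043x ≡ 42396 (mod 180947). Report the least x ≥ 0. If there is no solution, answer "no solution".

45417

First find gcd(145043, 180947):
180947 = 1×145043 + 35904
145043 = 4×35904 + 1427
35904 = 25×1427 + 229
1427 = 6×229 + 53
229 = 4×53 + 17
53 = 3×17 + 2
17 = 8×2 + 1
2 = 2×1 + 0
gcd = 1, so a unique solution mod 180947 exists.
Back-substitute for the Bézout coefficients:
1 = 17 − 8·2
1 = −8·53 + 25·17
1 = 25·229 − 108·53
1 = −108·1427 + 673·229
1 = 673·35904 − 16933·1427
1 = −16933·145043 + 68405·35904
1 = 68405·180947 − 85338·145043
So 145043·(-85338) ≡ 1 (mod 180947), giving 145043⁻¹ ≡ 95609.
x ≡ 145043⁻¹·42396 ≡ 95609·42396 ≡ 45417 (mod 180947).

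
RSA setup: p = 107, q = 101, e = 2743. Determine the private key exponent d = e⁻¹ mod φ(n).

φ(n) = (p−1)(q−1) = 106·100 = 10600.
Need d with 2743·d ≡ 1 (mod 10600). Apply the extended Euclidean algorithm:
10600 = 3·2743 + 2371
2743 = 1·2371 + 372
2371 = 6·372 + 139
372 = 2·139 + 94
139 = 1·94 + 45
94 = 2·45 + 4
45 = 11·4 + 1
4 = 4·1 + 0
Back-substitute:
1 = 45 − 11·4
1 = −11·94 + 23·45
1 = 23·139 − 34·94
1 = −34·372 + 91·139
1 = 91·2371 − 580·372
1 = −580·2743 + 671·2371
1 = 671·10600 − 2593·2743
So 2743·(-2593) ≡ 1 (mod 10600), hence d ≡ -2593 ≡ 8007 (mod 10600).

8007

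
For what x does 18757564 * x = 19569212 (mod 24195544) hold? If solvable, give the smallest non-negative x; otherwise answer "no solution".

1064275

First find gcd(18757564, 24195544):
24195544 = 1·18757564 + 5437980
18757564 = 3·5437980 + 2443624
5437980 = 2·2443624 + 550732
2443624 = 4·550732 + 240696
550732 = 2·240696 + 69340
240696 = 3·69340 + 32676
69340 = 2·32676 + 3988
32676 = 8·3988 + 772
3988 = 5·772 + 128
772 = 6·128 + 4
128 = 32·4 + 0
gcd = 4 and 4 | 19569212, so solutions exist. Divide through by 4: 4689391x ≡ 4892303 (mod 6048886).
Now find 4689391⁻¹ mod 6048886:
6048886 = 1×4689391 + 1359495
4689391 = 3×1359495 + 610906
1359495 = 2×610906 + 137683
610906 = 4×137683 + 60174
137683 = 2×60174 + 17335
60174 = 3×17335 + 8169
17335 = 2×8169 + 997
8169 = 8×997 + 193
997 = 5×193 + 32
193 = 6×32 + 1
32 = 32×1 + 0
Back-substitute:
1 = 193 − 6·32
1 = −6·997 + 31·193
1 = 31·8169 − 254·997
1 = −254·17335 + 539·8169
1 = 539·60174 − 1871·17335
1 = −1871·137683 + 4281·60174
1 = 4281·610906 − 18995·137683
1 = −18995·1359495 + 42271·610906
1 = 42271·4689391 − 145808·1359495
1 = −145808·6048886 + 188079·4689391
So 4689391⁻¹ ≡ 188079 (mod 6048886).
Then x ≡ 188079·4892303 ≡ 1064275 (mod 6048886); the smallest non-negative solution is x = 1064275.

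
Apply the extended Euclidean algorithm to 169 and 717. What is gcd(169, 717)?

1

Repeated division:
717 = 4×169 + 41
169 = 4×41 + 5
41 = 8×5 + 1
5 = 5×1 + 0
gcd(169, 717) = 1.
Working backward:
1 = 41 − 8·5
1 = −8·169 + 33·41
1 = 33·717 − 140·169
So 1 = (33)·717 + (-140)·169.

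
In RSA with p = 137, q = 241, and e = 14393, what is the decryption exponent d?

φ(n) = (p−1)(q−1) = 136·240 = 32640.
Need d with 14393·d ≡ 1 (mod 32640). Apply the extended Euclidean algorithm:
32640 = 2×14393 + 3854
14393 = 3×3854 + 2831
3854 = 1×2831 + 1023
2831 = 2×1023 + 785
1023 = 1×785 + 238
785 = 3×238 + 71
238 = 3×71 + 25
71 = 2×25 + 21
25 = 1×21 + 4
21 = 5×4 + 1
4 = 4×1 + 0
Back-substitute:
1 = 21 − 5·4
1 = −5·25 + 6·21
1 = 6·71 − 17·25
1 = −17·238 + 57·71
1 = 57·785 − 188·238
1 = −188·1023 + 245·785
1 = 245·2831 − 678·1023
1 = −678·3854 + 923·2831
1 = 923·14393 − 3447·3854
1 = −3447·32640 + 7817·14393
So 14393·7817 ≡ 1 (mod 32640), hence d = 7817.

7817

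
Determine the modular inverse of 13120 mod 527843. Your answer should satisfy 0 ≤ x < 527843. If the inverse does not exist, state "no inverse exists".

336862

Run Euclid on (527843, 13120):
527843 = 40·13120 + 3043
13120 = 4·3043 + 948
3043 = 3·948 + 199
948 = 4·199 + 152
199 = 1·152 + 47
152 = 3·47 + 11
47 = 4·11 + 3
11 = 3·3 + 2
3 = 1·2 + 1
2 = 2·1 + 0
The gcd is 1. Working backward:
1 = 3 − 2
1 = −11 + 4·3
1 = 4·47 − 17·11
1 = −17·152 + 55·47
1 = 55·199 − 72·152
1 = −72·948 + 343·199
1 = 343·3043 − 1101·948
1 = −1101·13120 + 4747·3043
1 = 4747·527843 − 190981·13120
So 13120·(-190981) ≡ 1 (mod 527843), and -190981 ≡ 336862 (mod 527843).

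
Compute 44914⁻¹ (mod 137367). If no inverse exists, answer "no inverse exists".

5704

Extended Euclidean algorithm:
137367 = 3·44914 + 2625
44914 = 17·2625 + 289
2625 = 9·289 + 24
289 = 12·24 + 1
24 = 24·1 + 0
gcd = 1, so the inverse exists. Back-substitute:
1 = 289 − 12·24
1 = −12·2625 + 109·289
1 = 109·44914 − 1865·2625
1 = −1865·137367 + 5704·44914
So 44914·5704 ≡ 1 (mod 137367).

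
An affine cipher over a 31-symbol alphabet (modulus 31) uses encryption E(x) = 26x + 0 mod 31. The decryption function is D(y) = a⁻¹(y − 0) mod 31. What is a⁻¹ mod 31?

Run Euclid on (31, 26):
31 = 1·26 + 5
26 = 5·5 + 1
5 = 5·1 + 0
Since gcd(26, 31) = 1, back-substitute to write 1 as a combination:
1 = 26 − 5·5
1 = −5·31 + 6·26
So 26·6 ≡ 1 (mod 31).

6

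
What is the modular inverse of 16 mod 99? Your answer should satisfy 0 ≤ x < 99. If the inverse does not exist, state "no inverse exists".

Run Euclid on (99, 16):
99 = 6*16 + 3
16 = 5*3 + 1
3 = 3*1 + 0
The gcd is 1. Working backward:
1 = 16 − 5·3
1 = −5·99 + 31·16
So 16·31 ≡ 1 (mod 99).

31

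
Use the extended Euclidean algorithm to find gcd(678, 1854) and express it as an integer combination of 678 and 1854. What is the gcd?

Euclidean algorithm:
1854 = 2*678 + 498
678 = 1*498 + 180
498 = 2*180 + 138
180 = 1*138 + 42
138 = 3*42 + 12
42 = 3*12 + 6
12 = 2*6 + 0
gcd(678, 1854) = 6.
Working backward:
6 = 42 − 3·12
6 = −3·138 + 10·42
6 = 10·180 − 13·138
6 = −13·498 + 36·180
6 = 36·678 − 49·498
6 = −49·1854 + 134·678
So 6 = (-49)·1854 + (134)·678.

6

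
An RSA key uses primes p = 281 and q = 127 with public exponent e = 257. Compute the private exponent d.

10433

φ(n) = (p−1)(q−1) = 280·126 = 35280.
Need d with 257·d ≡ 1 (mod 35280). Apply the extended Euclidean algorithm:
35280 = 137×257 + 71
257 = 3×71 + 44
71 = 1×44 + 27
44 = 1×27 + 17
27 = 1×17 + 10
17 = 1×10 + 7
10 = 1×7 + 3
7 = 2×3 + 1
3 = 3×1 + 0
Back-substitute:
1 = 7 − 2·3
1 = −2·10 + 3·7
1 = 3·17 − 5·10
1 = −5·27 + 8·17
1 = 8·44 − 13·27
1 = −13·71 + 21·44
1 = 21·257 − 76·71
1 = −76·35280 + 10433·257
So 257·10433 ≡ 1 (mod 35280), hence d = 10433.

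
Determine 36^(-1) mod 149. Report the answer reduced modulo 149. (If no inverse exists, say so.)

Run Euclid on (149, 36):
149 = 4·36 + 5
36 = 7·5 + 1
5 = 5·1 + 0
gcd = 1, so the inverse exists. Back-substitute:
1 = 36 − 7·5
1 = −7·149 + 29·36
So 36·29 ≡ 1 (mod 149).

29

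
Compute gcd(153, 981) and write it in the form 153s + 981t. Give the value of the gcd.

Euclidean algorithm:
981 = 6·153 + 63
153 = 2·63 + 27
63 = 2·27 + 9
27 = 3·9 + 0
gcd(153, 981) = 9.
Express as a combination:
9 = 63 − 2·27
9 = −2·153 + 5·63
9 = 5·981 − 32·153
So 9 = (5)·981 + (-32)·153.

9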